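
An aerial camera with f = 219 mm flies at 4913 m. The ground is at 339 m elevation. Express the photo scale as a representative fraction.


scale = f / (H - h) = 219 mm / 4574 m = 219 / 4574000 = 1:20886

1:20886


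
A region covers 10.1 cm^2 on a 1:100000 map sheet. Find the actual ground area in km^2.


ground_area = 10.1 * (100000/100)^2 = 10100000.0 m^2 = 10.1 km^2

10.1 km^2


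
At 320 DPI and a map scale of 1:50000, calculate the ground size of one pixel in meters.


pixel_cm = 2.54 / 320 ≈ 0.007938 cm
ground = pixel_cm * 50000 / 100 = 2.54 * 50000 / (320 * 100) = 127000 / 32000 ≈ 3.97 m

3.97 m


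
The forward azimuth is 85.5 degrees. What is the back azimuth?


back azimuth = (85.5 + 180) mod 360 = 265.5 degrees

265.5 degrees


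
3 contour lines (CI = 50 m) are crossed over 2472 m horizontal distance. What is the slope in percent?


elevation change = 3 * 50 = 150 m
slope = 150 / 2472 * 100 = 6.1%

6.1%


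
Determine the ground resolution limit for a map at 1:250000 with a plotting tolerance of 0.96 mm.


ground = 0.96 mm * 250000 / 1000 = 240.0 m

240.0 m


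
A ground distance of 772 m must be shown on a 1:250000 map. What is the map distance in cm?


map_cm = 772 * 100 / 250000 = 0.3088 cm ≈ 0.31 cm

0.31 cm


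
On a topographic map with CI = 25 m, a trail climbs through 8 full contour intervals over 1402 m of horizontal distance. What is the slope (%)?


elevation change = 8 * 25 = 200 m
slope = 200 / 1402 * 100 = 14.3%

14.3%


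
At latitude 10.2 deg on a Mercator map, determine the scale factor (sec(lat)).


SF = 1 / cos(10.2) = 1 / 0.984196 = 1.016

1.016


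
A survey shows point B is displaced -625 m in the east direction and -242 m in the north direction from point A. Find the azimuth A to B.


az = atan2(-625, -242) = -111.2 deg
adjusted to 0-360: 248.8 degrees

248.8 degrees


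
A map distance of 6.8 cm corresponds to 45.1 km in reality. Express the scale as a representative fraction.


ground = 45.1 km = 4510000 cm; RF denominator = ground / map = 4510000 / 6.8 ≈ 663235; RF = 1:663235

1:663235


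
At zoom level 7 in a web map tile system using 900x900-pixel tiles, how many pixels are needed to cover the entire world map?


tiles per axis = 2^7 = 128
total tiles = 128^2 = 16384
pixels per axis = 128 * 900 = 115200
total pixels = 115200^2 = 13271040000

13271040000 pixels


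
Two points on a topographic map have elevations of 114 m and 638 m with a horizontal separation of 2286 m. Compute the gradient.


gradient = (638 - 114) / 2286 = 524 / 2286 = 0.2292

0.2292


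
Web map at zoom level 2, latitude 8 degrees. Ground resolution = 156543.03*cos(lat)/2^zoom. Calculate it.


res = 156543.03 * cos(8) / 2^2 = 156543.03 * 0.99026807 / 4 = 38754.89 m/pixel

38754.89 m/pixel


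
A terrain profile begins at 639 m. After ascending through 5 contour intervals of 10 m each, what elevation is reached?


elevation = 639 + 5 * 10 = 689 m

689 m


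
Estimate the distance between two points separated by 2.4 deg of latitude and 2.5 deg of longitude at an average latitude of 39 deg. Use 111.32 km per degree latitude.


dlat_km = 2.4 * 111.32 = 267.168
dlon_km = 2.5 * 111.32 * cos(39) ≈ 216.28
dist = sqrt(267.168^2 + 216.28^2) ≈ 343.7 km

343.7 km


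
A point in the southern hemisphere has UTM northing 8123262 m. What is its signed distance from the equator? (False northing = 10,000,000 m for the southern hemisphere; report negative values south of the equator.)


For southern: actual = 8123262 - 10000000 = -1876738 m

-1876738 m


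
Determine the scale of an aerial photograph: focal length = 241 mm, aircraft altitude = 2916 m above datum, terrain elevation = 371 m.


scale = f / (H - h) = 241 mm / 2545 m = 241 / 2545000 = 1:10560

1:10560


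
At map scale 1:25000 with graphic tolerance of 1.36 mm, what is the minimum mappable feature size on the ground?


ground = 1.36 mm * 25000 / 1000 = 34.0 m

34.0 m


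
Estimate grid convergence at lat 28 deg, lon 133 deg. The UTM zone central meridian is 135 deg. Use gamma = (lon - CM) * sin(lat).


gamma = (133 - 135) * sin(28) = -2 * 0.469472 = -0.939 degrees

-0.939 degrees


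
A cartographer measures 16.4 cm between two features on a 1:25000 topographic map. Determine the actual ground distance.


ground = 16.4 cm * 25000 / 100 = 4100.0 m = 4.1 km

4.1 km


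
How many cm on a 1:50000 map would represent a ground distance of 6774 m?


map_cm = 6774 * 100 / 50000 = 13.548 cm ≈ 13.55 cm

13.55 cm


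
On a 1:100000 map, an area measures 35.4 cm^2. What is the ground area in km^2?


ground_area = 35.4 * (100000/100)^2 = 35400000.0 m^2 = 35.4 km^2

35.4 km^2


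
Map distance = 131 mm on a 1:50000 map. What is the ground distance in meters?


ground = 131 mm * 50000 / 1000 = 6550.0 m

6550.0 m


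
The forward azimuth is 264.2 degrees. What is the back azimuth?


back azimuth = (264.2 + 180) mod 360 = 84.2 degrees

84.2 degrees


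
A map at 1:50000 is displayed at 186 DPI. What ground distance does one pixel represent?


pixel_cm = 2.54 / 186 ≈ 0.013656 cm
ground = pixel_cm * 50000 / 100 = 2.54 * 50000 / (186 * 100) = 127000 / 18600 ≈ 6.83 m

6.83 m


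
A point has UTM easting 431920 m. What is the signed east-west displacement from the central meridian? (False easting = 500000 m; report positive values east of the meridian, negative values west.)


displacement = 431920 - 500000 = -68080 m

-68080 m


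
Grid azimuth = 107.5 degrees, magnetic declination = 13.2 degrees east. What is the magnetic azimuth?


magnetic azimuth = grid azimuth - declination (east +ve)
mag_az = 107.5 - 13.2 = 94.3 degrees

94.3 degrees


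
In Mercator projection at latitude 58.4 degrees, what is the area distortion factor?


area_distortion = 1/cos^2(58.4) = 3.642

3.642


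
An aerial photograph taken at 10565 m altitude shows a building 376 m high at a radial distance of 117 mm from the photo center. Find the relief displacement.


d = h * r / H = 376 * 117 / 10565 = 4.16 mm

4.16 mm


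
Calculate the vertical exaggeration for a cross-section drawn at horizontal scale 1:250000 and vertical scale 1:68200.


VE = horizontal_scale / vertical_scale = 250000 / 68200 ≈ 3.7

3.7x


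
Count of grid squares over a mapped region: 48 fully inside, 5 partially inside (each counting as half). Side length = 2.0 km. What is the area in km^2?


effective squares = 48 + 5 * 0.5 = 50.5
area = 50.5 * 4.0 = 202.0 km^2

202.0 km^2


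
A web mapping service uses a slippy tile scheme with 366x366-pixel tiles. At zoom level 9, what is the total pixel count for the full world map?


tiles per axis = 2^9 = 512
total tiles = 512^2 = 262144
pixels per axis = 512 * 366 = 187392
total pixels = 187392^2 = 35115761664

35115761664 pixels


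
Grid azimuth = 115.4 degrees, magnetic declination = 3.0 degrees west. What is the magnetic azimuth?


magnetic azimuth = grid azimuth - declination (east +ve)
mag_az = 115.4 - -3.0 = 118.4 degrees

118.4 degrees


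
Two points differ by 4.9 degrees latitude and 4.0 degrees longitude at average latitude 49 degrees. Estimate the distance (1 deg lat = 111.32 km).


dlat_km = 4.9 * 111.32 = 545.468
dlon_km = 4.0 * 111.32 * cos(49) ≈ 292.13
dist = sqrt(545.468^2 + 292.13^2) ≈ 618.8 km

618.8 km


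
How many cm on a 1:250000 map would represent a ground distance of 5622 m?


map_cm = 5622 * 100 / 250000 = 2.2488 cm ≈ 2.25 cm

2.25 cm


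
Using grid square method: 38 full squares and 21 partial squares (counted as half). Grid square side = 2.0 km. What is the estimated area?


effective squares = 38 + 21 * 0.5 = 48.5
area = 48.5 * 4.0 = 194.0 km^2

194.0 km^2


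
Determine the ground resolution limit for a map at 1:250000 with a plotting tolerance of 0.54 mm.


ground = 0.54 mm * 250000 / 1000 = 135.0 m

135.0 m


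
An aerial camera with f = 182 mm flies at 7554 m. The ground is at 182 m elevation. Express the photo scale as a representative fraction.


scale = f / (H - h) = 182 mm / 7372 m = 182 / 7372000 = 1:40505

1:40505


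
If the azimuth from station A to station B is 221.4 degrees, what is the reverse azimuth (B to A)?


back azimuth = (221.4 + 180) mod 360 = 41.4 degrees

41.4 degrees


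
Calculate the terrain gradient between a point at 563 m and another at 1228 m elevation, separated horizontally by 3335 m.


gradient = (1228 - 563) / 3335 = 665 / 3335 = 0.1994

0.1994


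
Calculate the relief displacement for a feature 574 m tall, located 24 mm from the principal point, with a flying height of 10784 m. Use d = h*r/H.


d = h * r / H = 574 * 24 / 10784 = 1.28 mm

1.28 mm


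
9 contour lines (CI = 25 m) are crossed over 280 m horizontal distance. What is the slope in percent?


elevation change = 9 * 25 = 225 m
slope = 225 / 280 * 100 = 80.4%

80.4%


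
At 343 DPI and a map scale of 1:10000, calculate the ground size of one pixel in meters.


pixel_cm = 2.54 / 343 ≈ 0.007405 cm
ground = pixel_cm * 10000 / 100 = 2.54 * 10000 / (343 * 100) = 25400 / 34300 ≈ 0.74 m

0.74 m


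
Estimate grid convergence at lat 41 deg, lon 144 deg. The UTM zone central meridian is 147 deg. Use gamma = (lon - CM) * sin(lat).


gamma = (144 - 147) * sin(41) = -3 * 0.656059 = -1.968 degrees

-1.968 degrees


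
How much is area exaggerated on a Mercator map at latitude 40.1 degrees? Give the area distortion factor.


area_distortion = 1/cos^2(40.1) = 1.709

1.709


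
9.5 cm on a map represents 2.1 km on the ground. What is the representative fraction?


ground = 2.1 km = 210000 cm; RF denominator = ground / map = 210000 / 9.5 ≈ 22105; RF = 1:22105

1:22105


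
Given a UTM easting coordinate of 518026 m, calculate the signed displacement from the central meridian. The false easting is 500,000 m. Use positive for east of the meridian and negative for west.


displacement = 518026 - 500000 = 18026 m

18026 m


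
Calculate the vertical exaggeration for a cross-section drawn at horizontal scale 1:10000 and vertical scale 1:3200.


VE = horizontal_scale / vertical_scale = 10000 / 3200 = 3.125 ≈ 3.1

3.1x


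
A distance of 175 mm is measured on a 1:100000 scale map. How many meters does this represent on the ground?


ground = 175 mm * 100000 / 1000 = 17500.0 m

17500.0 m


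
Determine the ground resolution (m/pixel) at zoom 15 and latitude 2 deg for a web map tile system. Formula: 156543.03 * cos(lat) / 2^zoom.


res = 156543.03 * cos(2) / 2^15 = 156543.03 * 0.99939083 / 32768 = 4.77 m/pixel

4.77 m/pixel


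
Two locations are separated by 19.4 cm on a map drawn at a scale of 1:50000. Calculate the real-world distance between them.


ground = 19.4 cm * 50000 / 100 = 9700.0 m = 9.7 km

9.7 km


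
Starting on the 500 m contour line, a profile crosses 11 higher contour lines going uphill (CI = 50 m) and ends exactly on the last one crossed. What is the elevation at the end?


elevation = 500 + 11 * 50 = 1050 m

1050 m


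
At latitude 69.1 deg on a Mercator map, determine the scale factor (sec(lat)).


SF = 1 / cos(69.1) = 1 / 0.356738 = 2.803

2.803


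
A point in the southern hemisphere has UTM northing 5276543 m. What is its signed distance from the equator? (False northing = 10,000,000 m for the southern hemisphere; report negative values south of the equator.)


For southern: actual = 5276543 - 10000000 = -4723457 m

-4723457 m


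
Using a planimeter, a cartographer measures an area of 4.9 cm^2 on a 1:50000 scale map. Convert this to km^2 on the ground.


ground_area = 4.9 * (50000/100)^2 = 1225000.0 m^2 = 1.225 km^2

1.225 km^2


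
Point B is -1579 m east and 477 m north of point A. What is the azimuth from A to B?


az = atan2(-1579, 477) = -73.2 deg
adjusted to 0-360: 286.8 degrees

286.8 degrees


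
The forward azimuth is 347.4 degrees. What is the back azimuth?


back azimuth = (347.4 + 180) mod 360 = 167.4 degrees

167.4 degrees


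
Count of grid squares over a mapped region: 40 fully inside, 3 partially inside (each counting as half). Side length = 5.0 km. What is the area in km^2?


effective squares = 40 + 3 * 0.5 = 41.5
area = 41.5 * 25.0 = 1037.5 km^2

1037.5 km^2


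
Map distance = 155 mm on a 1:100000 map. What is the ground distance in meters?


ground = 155 mm * 100000 / 1000 = 15500.0 m

15500.0 m


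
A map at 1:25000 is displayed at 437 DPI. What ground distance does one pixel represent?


pixel_cm = 2.54 / 437 ≈ 0.005812 cm
ground = pixel_cm * 25000 / 100 = 2.54 * 25000 / (437 * 100) = 63500 / 43700 ≈ 1.45 m

1.45 m


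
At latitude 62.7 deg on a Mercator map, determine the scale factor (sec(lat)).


SF = 1 / cos(62.7) = 1 / 0.45865 = 2.18

2.18


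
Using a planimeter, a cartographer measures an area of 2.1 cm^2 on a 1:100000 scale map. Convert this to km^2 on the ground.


ground_area = 2.1 * (100000/100)^2 = 2100000.0 m^2 = 2.1 km^2

2.1 km^2


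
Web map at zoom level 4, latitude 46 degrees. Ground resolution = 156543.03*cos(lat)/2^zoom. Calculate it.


res = 156543.03 * cos(46) / 2^4 = 156543.03 * 0.69465837 / 16 = 6796.5 m/pixel

6796.5 m/pixel


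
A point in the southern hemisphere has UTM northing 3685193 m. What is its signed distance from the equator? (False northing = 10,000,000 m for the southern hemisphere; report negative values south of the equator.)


For southern: actual = 3685193 - 10000000 = -6314807 m

-6314807 m


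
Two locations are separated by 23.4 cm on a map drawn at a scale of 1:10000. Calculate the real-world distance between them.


ground = 23.4 cm * 10000 / 100 = 2340.0 m = 2.34 km

2.34 km


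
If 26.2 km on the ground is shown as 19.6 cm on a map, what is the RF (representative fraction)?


ground = 26.2 km = 2620000 cm; RF denominator = ground / map = 2620000 / 19.6 ≈ 133673; RF = 1:133673

1:133673


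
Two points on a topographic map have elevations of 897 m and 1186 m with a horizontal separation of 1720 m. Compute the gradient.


gradient = (1186 - 897) / 1720 = 289 / 1720 = 0.168

0.168


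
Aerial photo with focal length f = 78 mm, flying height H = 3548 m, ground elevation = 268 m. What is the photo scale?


scale = f / (H - h) = 78 mm / 3280 m = 78 / 3280000 = 1:42051

1:42051


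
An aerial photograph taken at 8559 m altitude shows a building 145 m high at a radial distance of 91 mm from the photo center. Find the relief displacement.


d = h * r / H = 145 * 91 / 8559 = 1.54 mm

1.54 mm


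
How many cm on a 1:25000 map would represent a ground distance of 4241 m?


map_cm = 4241 * 100 / 25000 = 16.964 cm ≈ 16.96 cm

16.96 cm


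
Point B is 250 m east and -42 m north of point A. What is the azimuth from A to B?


az = atan2(250, -42) = 99.5 deg
adjusted to 0-360: 99.5 degrees

99.5 degrees


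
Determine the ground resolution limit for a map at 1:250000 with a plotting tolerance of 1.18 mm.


ground = 1.18 mm * 250000 / 1000 = 295.0 m

295.0 m


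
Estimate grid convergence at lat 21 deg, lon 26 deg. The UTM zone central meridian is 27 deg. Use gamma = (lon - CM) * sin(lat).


gamma = (26 - 27) * sin(21) = -1 * 0.358368 = -0.358 degrees

-0.358 degrees


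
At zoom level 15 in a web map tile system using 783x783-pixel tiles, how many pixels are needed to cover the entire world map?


tiles per axis = 2^15 = 32768
total tiles = 32768^2 = 1073741824
pixels per axis = 32768 * 783 = 25657344
total pixels = 25657344^2 = 658299301134336

658299301134336 pixels


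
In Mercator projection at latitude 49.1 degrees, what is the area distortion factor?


area_distortion = 1/cos^2(49.1) = 2.333

2.333


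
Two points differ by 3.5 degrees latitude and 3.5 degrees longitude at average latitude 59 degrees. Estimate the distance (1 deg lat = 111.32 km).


dlat_km = 3.5 * 111.32 = 389.62
dlon_km = 3.5 * 111.32 * cos(59) ≈ 200.669
dist = sqrt(389.62^2 + 200.669^2) ≈ 438.3 km

438.3 km


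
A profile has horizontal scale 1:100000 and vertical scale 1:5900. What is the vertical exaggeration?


VE = horizontal_scale / vertical_scale = 100000 / 5900 ≈ 16.9

16.9x


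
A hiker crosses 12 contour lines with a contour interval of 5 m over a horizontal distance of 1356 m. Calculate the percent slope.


elevation change = 12 * 5 = 60 m
slope = 60 / 1356 * 100 = 4.4%

4.4%


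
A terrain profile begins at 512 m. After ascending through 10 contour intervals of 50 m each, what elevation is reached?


elevation = 512 + 10 * 50 = 1012 m

1012 m


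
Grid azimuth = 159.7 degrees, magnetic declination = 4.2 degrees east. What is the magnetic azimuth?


magnetic azimuth = grid azimuth - declination (east +ve)
mag_az = 159.7 - 4.2 = 155.5 degrees

155.5 degrees


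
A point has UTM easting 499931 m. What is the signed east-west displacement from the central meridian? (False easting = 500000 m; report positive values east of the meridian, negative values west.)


displacement = 499931 - 500000 = -69 m

-69 m


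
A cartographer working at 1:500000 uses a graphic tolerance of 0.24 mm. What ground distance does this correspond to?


ground = 0.24 mm * 500000 / 1000 = 120.0 m

120.0 m


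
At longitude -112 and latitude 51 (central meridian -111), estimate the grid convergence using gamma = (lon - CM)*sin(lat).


gamma = (-112 - -111) * sin(51) = -1 * 0.777146 = -0.777 degrees

-0.777 degrees


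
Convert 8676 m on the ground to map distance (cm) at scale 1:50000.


map_cm = 8676 * 100 / 50000 = 17.352 cm ≈ 17.35 cm

17.35 cm


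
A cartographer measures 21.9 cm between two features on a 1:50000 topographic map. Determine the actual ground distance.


ground = 21.9 cm * 50000 / 100 = 10950.0 m = 10.95 km

10.95 km


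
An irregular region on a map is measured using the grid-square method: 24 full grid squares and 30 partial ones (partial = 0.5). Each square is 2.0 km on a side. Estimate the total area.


effective squares = 24 + 30 * 0.5 = 39.0
area = 39.0 * 4.0 = 156.0 km^2

156.0 km^2


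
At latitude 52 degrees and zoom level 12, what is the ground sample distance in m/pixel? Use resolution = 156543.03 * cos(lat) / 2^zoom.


res = 156543.03 * cos(52) / 2^12 = 156543.03 * 0.61566148 / 4096 = 23.53 m/pixel

23.53 m/pixel


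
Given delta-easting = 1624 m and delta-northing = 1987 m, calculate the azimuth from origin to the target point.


az = atan2(1624, 1987) = 39.3 deg
adjusted to 0-360: 39.3 degrees

39.3 degrees


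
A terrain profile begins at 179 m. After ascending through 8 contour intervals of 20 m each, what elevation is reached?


elevation = 179 + 8 * 20 = 339 m

339 m


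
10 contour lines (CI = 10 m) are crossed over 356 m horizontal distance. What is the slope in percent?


elevation change = 10 * 10 = 100 m
slope = 100 / 356 * 100 = 28.1%

28.1%


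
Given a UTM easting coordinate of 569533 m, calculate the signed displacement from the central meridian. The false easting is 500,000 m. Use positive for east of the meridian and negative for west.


displacement = 569533 - 500000 = 69533 m

69533 m


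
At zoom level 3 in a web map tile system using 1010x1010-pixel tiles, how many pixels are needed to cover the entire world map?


tiles per axis = 2^3 = 8
total tiles = 8^2 = 64
pixels per axis = 8 * 1010 = 8080
total pixels = 8080^2 = 65286400

65286400 pixels


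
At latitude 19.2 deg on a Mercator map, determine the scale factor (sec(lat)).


SF = 1 / cos(19.2) = 1 / 0.944376 = 1.059

1.059


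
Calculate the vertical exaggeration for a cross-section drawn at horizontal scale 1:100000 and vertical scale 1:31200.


VE = horizontal_scale / vertical_scale = 100000 / 31200 ≈ 3.2

3.2x


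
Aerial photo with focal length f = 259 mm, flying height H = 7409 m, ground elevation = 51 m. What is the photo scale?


scale = f / (H - h) = 259 mm / 7358 m = 259 / 7358000 = 1:28409

1:28409


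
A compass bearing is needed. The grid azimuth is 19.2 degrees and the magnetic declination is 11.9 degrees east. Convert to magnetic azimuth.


magnetic azimuth = grid azimuth - declination (east +ve)
mag_az = 19.2 - 11.9 = 7.3 degrees

7.3 degrees


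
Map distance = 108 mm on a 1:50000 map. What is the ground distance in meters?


ground = 108 mm * 50000 / 1000 = 5400.0 m

5400.0 m


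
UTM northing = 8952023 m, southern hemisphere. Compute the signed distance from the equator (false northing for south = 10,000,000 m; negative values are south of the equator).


For southern: actual = 8952023 - 10000000 = -1047977 m

-1047977 m


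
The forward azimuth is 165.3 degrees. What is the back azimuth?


back azimuth = (165.3 + 180) mod 360 = 345.3 degrees

345.3 degrees


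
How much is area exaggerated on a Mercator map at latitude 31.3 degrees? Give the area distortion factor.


area_distortion = 1/cos^2(31.3) = 1.37

1.37


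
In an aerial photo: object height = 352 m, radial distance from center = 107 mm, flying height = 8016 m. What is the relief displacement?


d = h * r / H = 352 * 107 / 8016 = 4.7 mm

4.7 mm


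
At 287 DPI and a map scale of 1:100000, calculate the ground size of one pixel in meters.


pixel_cm = 2.54 / 287 ≈ 0.00885 cm
ground = pixel_cm * 100000 / 100 = 2.54 * 100000 / (287 * 100) = 254000 / 28700 ≈ 8.85 m

8.85 m


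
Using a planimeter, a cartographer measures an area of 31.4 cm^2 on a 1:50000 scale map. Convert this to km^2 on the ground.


ground_area = 31.4 * (50000/100)^2 = 7850000.0 m^2 = 7.85 km^2

7.85 km^2


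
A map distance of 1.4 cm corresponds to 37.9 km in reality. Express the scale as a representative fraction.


ground = 37.9 km = 3790000 cm; RF denominator = ground / map = 3790000 / 1.4 ≈ 2707143; RF = 1:2707143

1:2707143


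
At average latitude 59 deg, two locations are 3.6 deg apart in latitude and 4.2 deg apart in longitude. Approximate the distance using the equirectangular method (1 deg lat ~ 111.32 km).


dlat_km = 3.6 * 111.32 = 400.752
dlon_km = 4.2 * 111.32 * cos(59) ≈ 240.803
dist = sqrt(400.752^2 + 240.803^2) ≈ 467.5 km

467.5 km


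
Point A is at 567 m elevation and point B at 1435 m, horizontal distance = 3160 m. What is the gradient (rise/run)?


gradient = (1435 - 567) / 3160 = 868 / 3160 = 0.2747

0.2747


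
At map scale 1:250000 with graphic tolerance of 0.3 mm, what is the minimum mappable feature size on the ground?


ground = 0.3 mm * 250000 / 1000 = 75.0 m

75.0 m


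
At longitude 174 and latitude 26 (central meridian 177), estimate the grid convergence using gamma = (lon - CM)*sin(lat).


gamma = (174 - 177) * sin(26) = -3 * 0.438371 = -1.315 degrees

-1.315 degrees


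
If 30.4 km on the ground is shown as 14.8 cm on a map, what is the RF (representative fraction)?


ground = 30.4 km = 3040000 cm; RF denominator = ground / map = 3040000 / 14.8 ≈ 205405; RF = 1:205405

1:205405


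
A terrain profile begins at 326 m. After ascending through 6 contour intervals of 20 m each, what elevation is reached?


elevation = 326 + 6 * 20 = 446 m

446 m


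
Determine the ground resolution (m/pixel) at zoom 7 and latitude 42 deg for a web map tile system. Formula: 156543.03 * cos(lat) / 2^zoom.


res = 156543.03 * cos(42) / 2^7 = 156543.03 * 0.74314483 / 128 = 908.86 m/pixel

908.86 m/pixel


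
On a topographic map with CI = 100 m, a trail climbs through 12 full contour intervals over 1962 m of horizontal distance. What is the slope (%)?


elevation change = 12 * 100 = 1200 m
slope = 1200 / 1962 * 100 = 61.2%

61.2%


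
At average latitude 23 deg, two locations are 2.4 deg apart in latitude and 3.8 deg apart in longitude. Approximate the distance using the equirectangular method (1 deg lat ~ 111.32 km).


dlat_km = 2.4 * 111.32 = 267.168
dlon_km = 3.8 * 111.32 * cos(23) ≈ 389.388
dist = sqrt(267.168^2 + 389.388^2) ≈ 472.2 km

472.2 km


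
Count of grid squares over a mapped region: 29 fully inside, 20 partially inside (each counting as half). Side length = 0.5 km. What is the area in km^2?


effective squares = 29 + 20 * 0.5 = 39.0
area = 39.0 * 0.25 = 9.75 km^2

9.75 km^2


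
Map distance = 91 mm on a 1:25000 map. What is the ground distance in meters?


ground = 91 mm * 25000 / 1000 = 2275.0 m

2275.0 m


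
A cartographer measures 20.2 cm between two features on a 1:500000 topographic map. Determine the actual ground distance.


ground = 20.2 cm * 500000 / 100 = 101000.0 m = 101.0 km

101.0 km


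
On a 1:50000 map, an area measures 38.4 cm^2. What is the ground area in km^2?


ground_area = 38.4 * (50000/100)^2 = 9600000.0 m^2 = 9.6 km^2

9.6 km^2


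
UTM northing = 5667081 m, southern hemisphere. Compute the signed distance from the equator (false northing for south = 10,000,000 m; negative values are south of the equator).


For southern: actual = 5667081 - 10000000 = -4332919 m

-4332919 m


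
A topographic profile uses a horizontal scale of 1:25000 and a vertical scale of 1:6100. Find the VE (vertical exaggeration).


VE = horizontal_scale / vertical_scale = 25000 / 6100 ≈ 4.1

4.1x


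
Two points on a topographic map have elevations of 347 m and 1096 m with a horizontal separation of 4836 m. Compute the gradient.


gradient = (1096 - 347) / 4836 = 749 / 4836 = 0.1549

0.1549


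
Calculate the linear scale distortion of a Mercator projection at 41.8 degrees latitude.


SF = 1 / cos(41.8) = 1 / 0.745476 = 1.341

1.341


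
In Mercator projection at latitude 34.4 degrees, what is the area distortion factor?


area_distortion = 1/cos^2(34.4) = 1.469

1.469


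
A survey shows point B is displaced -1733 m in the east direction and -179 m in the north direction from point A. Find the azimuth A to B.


az = atan2(-1733, -179) = -95.9 deg
adjusted to 0-360: 264.1 degrees

264.1 degrees


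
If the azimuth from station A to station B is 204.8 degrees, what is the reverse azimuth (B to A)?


back azimuth = (204.8 + 180) mod 360 = 24.8 degrees

24.8 degrees


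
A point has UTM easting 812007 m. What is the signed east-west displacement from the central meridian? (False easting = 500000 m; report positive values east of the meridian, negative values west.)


displacement = 812007 - 500000 = 312007 m

312007 m


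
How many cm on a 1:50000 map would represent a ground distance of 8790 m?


map_cm = 8790 * 100 / 50000 = 17.58 cm

17.58 cm


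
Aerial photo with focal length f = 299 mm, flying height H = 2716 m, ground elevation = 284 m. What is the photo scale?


scale = f / (H - h) = 299 mm / 2432 m = 299 / 2432000 = 1:8134

1:8134


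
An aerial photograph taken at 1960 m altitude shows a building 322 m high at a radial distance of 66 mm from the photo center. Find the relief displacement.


d = h * r / H = 322 * 66 / 1960 = 10.84 mm

10.84 mm


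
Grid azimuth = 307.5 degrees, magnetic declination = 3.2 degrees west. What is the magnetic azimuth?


magnetic azimuth = grid azimuth - declination (east +ve)
mag_az = 307.5 - -3.2 = 310.7 degrees

310.7 degrees


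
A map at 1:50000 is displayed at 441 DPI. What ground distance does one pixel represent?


pixel_cm = 2.54 / 441 ≈ 0.00576 cm
ground = pixel_cm * 50000 / 100 = 2.54 * 50000 / (441 * 100) = 127000 / 44100 ≈ 2.88 m

2.88 m


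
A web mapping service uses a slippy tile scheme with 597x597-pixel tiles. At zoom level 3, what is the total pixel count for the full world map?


tiles per axis = 2^3 = 8
total tiles = 8^2 = 64
pixels per axis = 8 * 597 = 4776
total pixels = 4776^2 = 22810176

22810176 pixels


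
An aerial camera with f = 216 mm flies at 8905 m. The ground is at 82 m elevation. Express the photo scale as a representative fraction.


scale = f / (H - h) = 216 mm / 8823 m = 216 / 8823000 = 1:40847

1:40847


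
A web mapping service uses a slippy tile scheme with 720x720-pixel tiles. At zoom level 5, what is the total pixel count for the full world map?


tiles per axis = 2^5 = 32
total tiles = 32^2 = 1024
pixels per axis = 32 * 720 = 23040
total pixels = 23040^2 = 530841600

530841600 pixels


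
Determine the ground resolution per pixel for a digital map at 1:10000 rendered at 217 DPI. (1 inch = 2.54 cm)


pixel_cm = 2.54 / 217 ≈ 0.011705 cm
ground = pixel_cm * 10000 / 100 = 2.54 * 10000 / (217 * 100) = 25400 / 21700 ≈ 1.17 m

1.17 m


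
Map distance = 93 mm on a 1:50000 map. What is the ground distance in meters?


ground = 93 mm * 50000 / 1000 = 4650.0 m

4650.0 m


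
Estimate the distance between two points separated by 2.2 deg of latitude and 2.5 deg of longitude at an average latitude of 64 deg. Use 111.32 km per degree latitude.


dlat_km = 2.2 * 111.32 = 244.904
dlon_km = 2.5 * 111.32 * cos(64) ≈ 121.999
dist = sqrt(244.904^2 + 121.999^2) ≈ 273.6 km

273.6 km


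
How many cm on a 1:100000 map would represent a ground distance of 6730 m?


map_cm = 6730 * 100 / 100000 = 6.73 cm

6.73 cm


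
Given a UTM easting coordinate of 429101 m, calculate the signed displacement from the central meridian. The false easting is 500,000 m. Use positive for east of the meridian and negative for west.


displacement = 429101 - 500000 = -70899 m

-70899 m


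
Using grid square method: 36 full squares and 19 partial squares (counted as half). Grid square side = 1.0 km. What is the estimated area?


effective squares = 36 + 19 * 0.5 = 45.5
area = 45.5 * 1.0 = 45.5 km^2

45.5 km^2


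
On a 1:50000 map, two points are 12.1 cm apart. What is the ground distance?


ground = 12.1 cm * 50000 / 100 = 6050.0 m = 6.05 km

6.05 km


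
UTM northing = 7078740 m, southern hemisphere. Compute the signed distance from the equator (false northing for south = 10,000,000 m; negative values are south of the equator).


For southern: actual = 7078740 - 10000000 = -2921260 m

-2921260 m


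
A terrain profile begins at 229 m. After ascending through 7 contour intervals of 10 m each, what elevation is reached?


elevation = 229 + 7 * 10 = 299 m

299 m


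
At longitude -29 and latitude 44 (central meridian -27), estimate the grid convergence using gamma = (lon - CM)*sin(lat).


gamma = (-29 - -27) * sin(44) = -2 * 0.694658 = -1.389 degrees

-1.389 degrees


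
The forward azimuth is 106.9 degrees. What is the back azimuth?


back azimuth = (106.9 + 180) mod 360 = 286.9 degrees

286.9 degrees


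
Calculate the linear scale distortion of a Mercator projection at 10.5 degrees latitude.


SF = 1 / cos(10.5) = 1 / 0.983255 = 1.017

1.017


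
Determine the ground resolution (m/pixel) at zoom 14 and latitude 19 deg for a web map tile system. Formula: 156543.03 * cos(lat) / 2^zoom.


res = 156543.03 * cos(19) / 2^14 = 156543.03 * 0.94551858 / 16384 = 9.03 m/pixel

9.03 m/pixel


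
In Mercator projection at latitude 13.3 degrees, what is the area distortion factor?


area_distortion = 1/cos^2(13.3) = 1.056

1.056


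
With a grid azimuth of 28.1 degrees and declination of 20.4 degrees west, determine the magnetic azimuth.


magnetic azimuth = grid azimuth - declination (east +ve)
mag_az = 28.1 - -20.4 = 48.5 degrees

48.5 degrees


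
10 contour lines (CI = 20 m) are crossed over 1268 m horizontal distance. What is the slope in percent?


elevation change = 10 * 20 = 200 m
slope = 200 / 1268 * 100 = 15.8%

15.8%


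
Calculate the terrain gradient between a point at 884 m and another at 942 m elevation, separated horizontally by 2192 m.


gradient = (942 - 884) / 2192 = 58 / 2192 = 0.0265

0.0265


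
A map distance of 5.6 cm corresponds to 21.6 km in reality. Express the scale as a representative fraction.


ground = 21.6 km = 2160000 cm; RF denominator = ground / map = 2160000 / 5.6 ≈ 385714; RF = 1:385714

1:385714


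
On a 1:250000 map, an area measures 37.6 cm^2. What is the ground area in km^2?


ground_area = 37.6 * (250000/100)^2 = 235000000.0 m^2 = 235.0 km^2

235.0 km^2


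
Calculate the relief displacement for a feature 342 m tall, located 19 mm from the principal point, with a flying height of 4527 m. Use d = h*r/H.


d = h * r / H = 342 * 19 / 4527 = 1.44 mm

1.44 mm


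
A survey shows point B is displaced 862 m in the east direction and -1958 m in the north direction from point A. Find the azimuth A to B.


az = atan2(862, -1958) = 156.2 deg
adjusted to 0-360: 156.2 degrees

156.2 degrees


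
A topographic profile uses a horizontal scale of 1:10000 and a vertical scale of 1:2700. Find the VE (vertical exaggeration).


VE = horizontal_scale / vertical_scale = 10000 / 2700 ≈ 3.7

3.7x


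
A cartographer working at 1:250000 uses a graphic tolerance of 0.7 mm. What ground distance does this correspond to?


ground = 0.7 mm * 250000 / 1000 = 175.0 m

175.0 m


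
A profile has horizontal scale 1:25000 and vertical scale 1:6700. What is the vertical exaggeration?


VE = horizontal_scale / vertical_scale = 25000 / 6700 ≈ 3.7

3.7x


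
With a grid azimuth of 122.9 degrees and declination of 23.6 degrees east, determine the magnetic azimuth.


magnetic azimuth = grid azimuth - declination (east +ve)
mag_az = 122.9 - 23.6 = 99.3 degrees

99.3 degrees


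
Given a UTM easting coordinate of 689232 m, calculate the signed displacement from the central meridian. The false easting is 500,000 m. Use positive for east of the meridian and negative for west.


displacement = 689232 - 500000 = 189232 m

189232 m


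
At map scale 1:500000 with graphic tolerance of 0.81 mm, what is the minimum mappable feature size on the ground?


ground = 0.81 mm * 500000 / 1000 = 405.0 m

405.0 m


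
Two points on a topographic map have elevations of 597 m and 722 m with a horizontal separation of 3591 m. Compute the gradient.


gradient = (722 - 597) / 3591 = 125 / 3591 = 0.0348

0.0348


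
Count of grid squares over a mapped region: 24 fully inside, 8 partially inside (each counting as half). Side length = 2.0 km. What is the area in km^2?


effective squares = 24 + 8 * 0.5 = 28.0
area = 28.0 * 4.0 = 112.0 km^2

112.0 km^2


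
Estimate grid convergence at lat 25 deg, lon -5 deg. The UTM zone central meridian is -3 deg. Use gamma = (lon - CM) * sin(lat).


gamma = (-5 - -3) * sin(25) = -2 * 0.422618 = -0.845 degrees

-0.845 degrees


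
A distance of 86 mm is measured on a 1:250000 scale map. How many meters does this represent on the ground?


ground = 86 mm * 250000 / 1000 = 21500.0 m

21500.0 m


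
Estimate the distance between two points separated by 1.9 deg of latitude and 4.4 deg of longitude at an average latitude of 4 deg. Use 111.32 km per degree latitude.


dlat_km = 1.9 * 111.32 = 211.508
dlon_km = 4.4 * 111.32 * cos(4) ≈ 488.615
dist = sqrt(211.508^2 + 488.615^2) ≈ 532.4 km

532.4 km


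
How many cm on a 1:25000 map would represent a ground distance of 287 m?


map_cm = 287 * 100 / 25000 = 1.148 cm ≈ 1.15 cm

1.15 cm


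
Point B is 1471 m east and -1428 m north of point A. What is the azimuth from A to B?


az = atan2(1471, -1428) = 134.2 deg
adjusted to 0-360: 134.2 degrees

134.2 degrees


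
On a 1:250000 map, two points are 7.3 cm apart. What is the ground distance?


ground = 7.3 cm * 250000 / 100 = 18250.0 m = 18.25 km

18.25 km


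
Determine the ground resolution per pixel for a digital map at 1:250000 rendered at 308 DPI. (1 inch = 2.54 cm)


pixel_cm = 2.54 / 308 ≈ 0.008247 cm
ground = pixel_cm * 250000 / 100 = 2.54 * 250000 / (308 * 100) = 635000 / 30800 ≈ 20.62 m

20.62 m


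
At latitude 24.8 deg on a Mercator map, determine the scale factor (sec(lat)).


SF = 1 / cos(24.8) = 1 / 0.907777 = 1.102

1.102


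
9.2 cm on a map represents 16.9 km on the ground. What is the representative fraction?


ground = 16.9 km = 1690000 cm; RF denominator = ground / map = 1690000 / 9.2 ≈ 183696; RF = 1:183696

1:183696


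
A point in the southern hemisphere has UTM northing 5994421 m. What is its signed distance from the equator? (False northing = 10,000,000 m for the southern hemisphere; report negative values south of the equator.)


For southern: actual = 5994421 - 10000000 = -4005579 m

-4005579 m


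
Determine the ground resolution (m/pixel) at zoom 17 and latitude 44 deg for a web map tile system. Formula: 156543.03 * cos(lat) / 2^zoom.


res = 156543.03 * cos(44) / 2^17 = 156543.03 * 0.7193398 / 131072 = 0.86 m/pixel

0.86 m/pixel


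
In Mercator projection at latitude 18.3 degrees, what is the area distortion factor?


area_distortion = 1/cos^2(18.3) = 1.109

1.109


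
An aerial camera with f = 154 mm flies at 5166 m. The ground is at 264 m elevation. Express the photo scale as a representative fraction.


scale = f / (H - h) = 154 mm / 4902 m = 154 / 4902000 = 1:31831

1:31831


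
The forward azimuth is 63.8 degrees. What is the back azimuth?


back azimuth = (63.8 + 180) mod 360 = 243.8 degrees

243.8 degrees


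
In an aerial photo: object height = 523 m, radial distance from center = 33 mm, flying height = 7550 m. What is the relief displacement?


d = h * r / H = 523 * 33 / 7550 = 2.29 mm

2.29 mm


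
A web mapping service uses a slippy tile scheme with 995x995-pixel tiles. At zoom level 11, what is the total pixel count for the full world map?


tiles per axis = 2^11 = 2048
total tiles = 2048^2 = 4194304
pixels per axis = 2048 * 995 = 2037760
total pixels = 2037760^2 = 4152465817600

4152465817600 pixels


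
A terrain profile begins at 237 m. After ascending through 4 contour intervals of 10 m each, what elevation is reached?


elevation = 237 + 4 * 10 = 277 m

277 m


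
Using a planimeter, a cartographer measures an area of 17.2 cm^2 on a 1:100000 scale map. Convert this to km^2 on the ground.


ground_area = 17.2 * (100000/100)^2 = 17200000.0 m^2 = 17.2 km^2

17.2 km^2


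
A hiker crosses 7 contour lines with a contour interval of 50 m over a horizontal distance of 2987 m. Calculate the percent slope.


elevation change = 7 * 50 = 350 m
slope = 350 / 2987 * 100 = 11.7%

11.7%


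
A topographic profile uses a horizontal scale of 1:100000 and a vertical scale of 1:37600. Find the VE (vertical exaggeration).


VE = horizontal_scale / vertical_scale = 100000 / 37600 ≈ 2.7

2.7x


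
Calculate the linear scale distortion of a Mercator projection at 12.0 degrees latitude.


SF = 1 / cos(12.0) = 1 / 0.978148 = 1.022

1.022


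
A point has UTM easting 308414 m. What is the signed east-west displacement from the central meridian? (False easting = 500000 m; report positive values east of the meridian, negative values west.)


displacement = 308414 - 500000 = -191586 m

-191586 m


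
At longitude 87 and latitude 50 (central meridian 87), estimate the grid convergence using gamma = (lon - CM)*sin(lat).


gamma = (87 - 87) * sin(50) = 0 * 0.766044 = 0.0 degrees

0.0 degrees


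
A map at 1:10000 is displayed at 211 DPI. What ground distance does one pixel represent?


pixel_cm = 2.54 / 211 ≈ 0.012038 cm
ground = pixel_cm * 10000 / 100 = 2.54 * 10000 / (211 * 100) = 25400 / 21100 ≈ 1.2 m

1.2 m


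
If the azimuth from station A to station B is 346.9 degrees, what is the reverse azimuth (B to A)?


back azimuth = (346.9 + 180) mod 360 = 166.9 degrees

166.9 degrees


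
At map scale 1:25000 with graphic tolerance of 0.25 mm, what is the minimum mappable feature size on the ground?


ground = 0.25 mm * 25000 / 1000 = 6.25 m

6.25 m
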